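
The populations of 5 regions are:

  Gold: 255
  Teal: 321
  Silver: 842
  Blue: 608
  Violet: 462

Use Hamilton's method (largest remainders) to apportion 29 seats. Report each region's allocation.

The standard divisor is 2488/29 ≈ 85.793.
Standard quotas: Gold 2.972, Teal 3.742, Silver 9.814, Blue 7.087, Violet 5.385.
Lower quotas: Gold 2, Teal 3, Silver 9, Blue 7, Violet 5 (sum 26, leaving 3 seats).
Remainders in descending order: Gold 0.972, Silver 0.814, Teal 0.742, Violet 0.385, Blue 0.087.
The surplus seats go to Gold, Silver, Teal.

Gold: 3; Teal: 4; Silver: 10; Blue: 7; Violet: 5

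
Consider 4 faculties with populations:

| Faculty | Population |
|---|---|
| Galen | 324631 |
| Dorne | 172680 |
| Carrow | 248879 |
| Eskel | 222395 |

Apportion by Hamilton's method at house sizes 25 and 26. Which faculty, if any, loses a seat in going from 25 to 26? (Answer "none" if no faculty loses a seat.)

Dorne

At 25 seats: Galen 8, Dorne 5, Carrow 6, Eskel 6.
At 26 seats: Galen 9, Dorne 4, Carrow 7, Eskel 6.
Dorne drops from 5 to 4.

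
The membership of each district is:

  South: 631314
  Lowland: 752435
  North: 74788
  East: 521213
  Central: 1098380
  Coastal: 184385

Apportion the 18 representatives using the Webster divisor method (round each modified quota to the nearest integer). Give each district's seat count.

South: 4; Lowland: 4; North: 0; East: 3; Central: 6; Coastal: 1

Standard divisor 3262515/18 ≈ 181250.833; standard quotas: South 3.483, Lowland 4.151, North 0.413, East 2.876, Central 6.060, Coastal 1.017.
Rounding to the nearest integer gives 3, 4, 0, 3, 6, 1 = 17 seats, so the divisor must be adjusted.
With modified divisor 174700: modified quotas South 3.614, Lowland 4.307, North 0.428, East 2.983, Central 6.287, Coastal 1.055.
Rounding to the nearest integer: South 4, Lowland 4, North 0, East 3, Central 6, Coastal 1 (total 18).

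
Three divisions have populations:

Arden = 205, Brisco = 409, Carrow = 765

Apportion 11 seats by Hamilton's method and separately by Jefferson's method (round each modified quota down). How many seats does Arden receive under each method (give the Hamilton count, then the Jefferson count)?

2 and 1

Hamilton: Arden 2, Brisco 3, Carrow 6.
Jefferson: Arden 1, Brisco 3, Carrow 7.
Arden gets 2 under Hamilton and 1 under Jefferson.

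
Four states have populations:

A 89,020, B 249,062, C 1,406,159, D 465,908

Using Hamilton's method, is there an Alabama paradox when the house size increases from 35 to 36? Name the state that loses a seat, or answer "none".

At 35 seats: A 2, B 4, C 22, D 7.
At 36 seats: A 1, B 4, C 23, D 8.
A drops from 2 to 1.

A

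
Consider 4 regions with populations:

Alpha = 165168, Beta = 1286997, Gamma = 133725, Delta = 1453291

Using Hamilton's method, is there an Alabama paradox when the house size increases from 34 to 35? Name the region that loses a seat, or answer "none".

At 34 seats: Alpha 2, Beta 14, Gamma 2, Delta 16.
At 35 seats: Alpha 2, Beta 15, Gamma 1, Delta 17.
Gamma drops from 2 to 1.

Gamma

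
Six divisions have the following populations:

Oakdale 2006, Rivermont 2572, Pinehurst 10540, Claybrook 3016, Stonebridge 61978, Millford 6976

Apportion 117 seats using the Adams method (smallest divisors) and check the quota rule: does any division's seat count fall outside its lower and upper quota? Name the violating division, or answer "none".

Stonebridge

Standard quotas: Oakdale 2.695, Rivermont 3.455, Pinehurst 14.160, Claybrook 4.052, Stonebridge 83.266, Millford 9.372.
Adams allocation: Oakdale 3, Rivermont 4, Pinehurst 14, Claybrook 4, Stonebridge 82, Millford 10.
Stonebridge has quota 83.266 (lower 83, upper 84) but receives 82 — outside the quota interval.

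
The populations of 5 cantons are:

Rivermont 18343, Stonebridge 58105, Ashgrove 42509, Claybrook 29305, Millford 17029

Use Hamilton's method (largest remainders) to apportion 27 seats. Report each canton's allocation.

The standard divisor is 165291/27 ≈ 6121.889.
Standard quotas: Rivermont 2.9963, Stonebridge 9.4914, Ashgrove 6.9438, Claybrook 4.7869, Millford 2.7817.
Lower quotas: Rivermont 2, Stonebridge 9, Ashgrove 6, Claybrook 4, Millford 2 (sum 23, leaving 4 seats).
Remainders in descending order: Rivermont 0.9963, Ashgrove 0.9438, Claybrook 0.7869, Millford 0.7817, Stonebridge 0.4914.
Largest remainders: Rivermont, Ashgrove, Claybrook, Millford receive the extra seats.

Rivermont 3; Stonebridge 9; Ashgrove 7; Claybrook 5; Millford 3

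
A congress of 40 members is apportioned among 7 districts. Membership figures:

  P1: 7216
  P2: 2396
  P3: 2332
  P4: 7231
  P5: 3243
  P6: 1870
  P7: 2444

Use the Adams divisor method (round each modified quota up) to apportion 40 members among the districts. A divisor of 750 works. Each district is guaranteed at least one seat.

P1 10; P2 4; P3 4; P4 10; P5 5; P6 3; P7 4

With modified divisor 750: modified quotas P1 9.621, P2 3.195, P3 3.109, P4 9.641, P5 4.324, P6 2.493, P7 3.259.
Rounding up: P1 10, P2 4, P3 4, P4 10, P5 5, P6 3, P7 4 (total 40).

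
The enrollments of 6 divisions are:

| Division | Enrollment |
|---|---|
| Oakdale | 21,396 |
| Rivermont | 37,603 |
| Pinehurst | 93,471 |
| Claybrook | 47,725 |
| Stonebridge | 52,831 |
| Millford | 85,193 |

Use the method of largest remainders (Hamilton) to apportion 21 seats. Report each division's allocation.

Standard divisor: 338219 ÷ 21 ≈ 16105.667.
Standard quotas: Oakdale 1.3285, Rivermont 2.3348, Pinehurst 5.8036, Claybrook 2.9632, Stonebridge 3.2803, Millford 5.2896.
Lower quotas: Oakdale 1, Rivermont 2, Pinehurst 5, Claybrook 2, Stonebridge 3, Millford 5 (sum 18, leaving 3 seats).
Remainders in descending order: Claybrook 0.9632, Pinehurst 0.8036, Rivermont 0.3348, Oakdale 0.3285, Millford 0.2896, Stonebridge 0.2803.
The surplus seats go to Claybrook, Pinehurst, Rivermont.

Oakdale 1, Rivermont 3, Pinehurst 6, Claybrook 3, Stonebridge 3, Millford 5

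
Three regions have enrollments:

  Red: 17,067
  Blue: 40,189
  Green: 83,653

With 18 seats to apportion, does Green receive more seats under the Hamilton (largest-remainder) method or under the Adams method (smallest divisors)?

Hamilton: Red 2, Blue 5, Green 11.
Adams: Red 3, Blue 5, Green 10.
Green gets 11 under Hamilton and 10 under Adams.

Hamilton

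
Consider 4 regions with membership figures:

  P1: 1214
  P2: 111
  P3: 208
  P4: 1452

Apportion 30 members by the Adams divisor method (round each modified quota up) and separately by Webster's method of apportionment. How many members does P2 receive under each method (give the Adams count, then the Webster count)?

Adams: P1 12, P2 2, P3 2, P4 14.
Webster: P1 12, P2 1, P3 2, P4 15.
P2 gets 2 under Adams and 1 under Webster.

2 and 1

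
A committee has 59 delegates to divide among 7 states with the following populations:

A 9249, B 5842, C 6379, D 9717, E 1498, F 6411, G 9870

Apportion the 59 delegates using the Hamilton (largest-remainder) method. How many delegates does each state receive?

A=11, B=7, C=7, D=12, E=2, F=8, G=12

Standard divisor: 48966 ÷ 59 ≈ 829.932.
Standard quotas: A 11.1443, B 7.0391, C 7.6862, D 11.7082, E 1.8050, F 7.7247, G 11.8925.
Lower quotas: A 11, B 7, C 7, D 11, E 1, F 7, G 11 (sum 55, leaving 4 seats).
Remainders in descending order: G 0.8925, E 0.8050, F 0.7247, D 0.7082, C 0.6862, A 0.1443, B 0.0391.
The surplus seats go to G, E, F, D.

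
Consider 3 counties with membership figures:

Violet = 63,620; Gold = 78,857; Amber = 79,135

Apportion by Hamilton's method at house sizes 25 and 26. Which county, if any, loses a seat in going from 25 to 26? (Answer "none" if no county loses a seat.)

At 25 seats: Violet 7, Gold 9, Amber 9.
At 26 seats: Violet 8, Gold 9, Amber 9.
No county's allocation decreased.

none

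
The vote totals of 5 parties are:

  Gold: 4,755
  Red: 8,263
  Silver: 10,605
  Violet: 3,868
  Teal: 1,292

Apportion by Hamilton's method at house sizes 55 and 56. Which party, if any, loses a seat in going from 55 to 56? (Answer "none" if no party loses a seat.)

At 55 seats: Gold 9, Red 16, Silver 20, Violet 7, Teal 3.
At 56 seats: Gold 9, Red 16, Silver 21, Violet 8, Teal 2.
Teal drops from 3 to 2.

Teal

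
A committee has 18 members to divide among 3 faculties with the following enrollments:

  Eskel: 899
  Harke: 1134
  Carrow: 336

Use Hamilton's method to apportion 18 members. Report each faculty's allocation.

Eskel 7; Harke 9; Carrow 2

The standard divisor is 2369/18 ≈ 131.611.
Standard quotas: Eskel 6.831, Harke 8.616, Carrow 2.553.
Lower quotas: Eskel 6, Harke 8, Carrow 2 (sum 16, leaving 2 seats).
Remainders in descending order: Eskel 0.831, Harke 0.616, Carrow 0.553.
Largest remainders: Eskel, Harke receive the extra seats.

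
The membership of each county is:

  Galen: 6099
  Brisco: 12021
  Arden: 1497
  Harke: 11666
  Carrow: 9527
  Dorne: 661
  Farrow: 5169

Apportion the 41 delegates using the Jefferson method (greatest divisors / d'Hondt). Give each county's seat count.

Galen 5; Brisco 11; Arden 1; Harke 11; Carrow 9; Dorne 0; Farrow 4

Standard divisor 46640/41 ≈ 1137.561; standard quotas: Galen 5.361, Brisco 10.567, Arden 1.316, Harke 10.255, Carrow 8.375, Dorne 0.581, Farrow 4.544.
Rounding down gives 5, 10, 1, 10, 8, 0, 4 = 38 seats, so the divisor must be adjusted.
With modified divisor 1050: modified quotas Galen 5.809, Brisco 11.449, Arden 1.426, Harke 11.110, Carrow 9.073, Dorne 0.630, Farrow 4.923.
Rounding down: Galen 5, Brisco 11, Arden 1, Harke 11, Carrow 9, Dorne 0, Farrow 4 (total 41).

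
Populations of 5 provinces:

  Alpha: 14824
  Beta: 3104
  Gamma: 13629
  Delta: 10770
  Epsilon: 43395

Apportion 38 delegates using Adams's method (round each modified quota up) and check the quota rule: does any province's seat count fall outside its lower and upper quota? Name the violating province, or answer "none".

Standard quotas: Alpha 6.571, Beta 1.376, Gamma 6.042, Delta 4.774, Epsilon 19.237.
Adams allocation: Alpha 7, Beta 2, Gamma 6, Delta 5, Epsilon 18.
Epsilon has quota 19.237 (lower 19, upper 20) but receives 18 — outside the quota interval.

Epsilon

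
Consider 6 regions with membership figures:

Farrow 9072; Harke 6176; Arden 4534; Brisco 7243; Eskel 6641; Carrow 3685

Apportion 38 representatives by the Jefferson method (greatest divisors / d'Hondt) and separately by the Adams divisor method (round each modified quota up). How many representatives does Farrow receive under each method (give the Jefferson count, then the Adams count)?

10 and 9

Jefferson: Farrow 10, Harke 6, Arden 4, Brisco 7, Eskel 7, Carrow 4.
Adams: Farrow 9, Harke 6, Arden 5, Brisco 7, Eskel 7, Carrow 4.
Farrow gets 10 under Jefferson and 9 under Adams.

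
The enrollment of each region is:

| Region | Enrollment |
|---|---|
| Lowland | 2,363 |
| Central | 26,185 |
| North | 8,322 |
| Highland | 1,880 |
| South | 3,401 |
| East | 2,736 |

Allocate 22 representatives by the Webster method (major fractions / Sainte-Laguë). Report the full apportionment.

Lowland=1; Central=13; North=4; Highland=1; South=2; East=1

Standard divisor 44887/22 ≈ 2040.318; standard quotas: Lowland 1.158, Central 12.834, North 4.079, Highland 0.921, South 1.667, East 1.341.
Rounding to the nearest integer gives Lowland 1, Central 13, North 4, Highland 1, South 2, East 1 — total 22, matching the house size, so no adjustment is needed.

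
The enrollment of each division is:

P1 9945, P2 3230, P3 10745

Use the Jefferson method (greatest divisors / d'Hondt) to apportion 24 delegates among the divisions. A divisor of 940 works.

P1 10; P2 3; P3 11

With modified divisor 940: modified quotas P1 10.580, P2 3.436, P3 11.431.
Rounding down: P1 10, P2 3, P3 11 (total 24).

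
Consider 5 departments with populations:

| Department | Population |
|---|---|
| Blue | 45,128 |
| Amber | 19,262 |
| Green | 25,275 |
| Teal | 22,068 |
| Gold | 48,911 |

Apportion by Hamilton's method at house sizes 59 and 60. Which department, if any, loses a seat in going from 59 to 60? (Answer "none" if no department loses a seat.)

At 59 seats: Blue 17, Amber 7, Green 9, Teal 8, Gold 18.
At 60 seats: Blue 17, Amber 7, Green 10, Teal 8, Gold 18.
No department's allocation decreased.

none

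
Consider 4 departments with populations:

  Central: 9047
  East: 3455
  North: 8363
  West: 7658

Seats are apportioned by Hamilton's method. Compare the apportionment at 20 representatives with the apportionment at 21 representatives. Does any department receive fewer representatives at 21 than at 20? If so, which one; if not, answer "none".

At 20 seats: Central 6, East 3, North 6, West 5.
At 21 seats: Central 7, East 2, North 6, West 6.
East drops from 3 to 2.

East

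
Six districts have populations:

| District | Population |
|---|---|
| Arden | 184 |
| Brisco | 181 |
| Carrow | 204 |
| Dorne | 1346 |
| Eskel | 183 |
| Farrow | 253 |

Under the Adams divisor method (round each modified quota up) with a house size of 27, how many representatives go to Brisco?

2

Standard divisor 2351/27 ≈ 87.074; standard quotas: Arden 2.113, Brisco 2.079, Carrow 2.343, Dorne 15.458, Eskel 2.102, Farrow 2.906.
Rounding up gives 3, 3, 3, 16, 3, 3 = 31 seats, so the divisor must be adjusted.
With modified divisor 94: modified quotas Arden 1.957, Brisco 1.926, Carrow 2.170, Dorne 14.319, Eskel 1.947, Farrow 2.691.
Rounding up: Arden 2, Brisco 2, Carrow 3, Dorne 15, Eskel 2, Farrow 3 (total 27).
Brisco receives 2.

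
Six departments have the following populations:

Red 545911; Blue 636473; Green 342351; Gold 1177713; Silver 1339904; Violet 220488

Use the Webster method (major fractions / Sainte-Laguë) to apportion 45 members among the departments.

Standard divisor 4262840/45 ≈ 94729.778; standard quotas: Red 5.763, Blue 6.719, Green 3.614, Gold 12.432, Silver 14.144, Violet 2.328.
Rounding to the nearest integer gives Red 6, Blue 7, Green 4, Gold 12, Silver 14, Violet 2 — total 45, matching the house size, so no adjustment is needed.

Red 6; Blue 7; Green 4; Gold 12; Silver 14; Violet 2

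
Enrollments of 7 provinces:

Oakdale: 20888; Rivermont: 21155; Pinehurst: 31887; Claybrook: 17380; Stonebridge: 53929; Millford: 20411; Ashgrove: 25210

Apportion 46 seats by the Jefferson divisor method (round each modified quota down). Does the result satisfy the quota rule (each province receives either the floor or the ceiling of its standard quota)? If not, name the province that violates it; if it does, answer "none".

none

Standard quotas: Oakdale 5.034, Rivermont 5.099, Pinehurst 7.685, Claybrook 4.189, Stonebridge 12.998, Millford 4.919, Ashgrove 6.076.
Jefferson allocation: Oakdale 5, Rivermont 5, Pinehurst 8, Claybrook 4, Stonebridge 13, Millford 5, Ashgrove 6.
Every allocation lies between the lower and upper quota.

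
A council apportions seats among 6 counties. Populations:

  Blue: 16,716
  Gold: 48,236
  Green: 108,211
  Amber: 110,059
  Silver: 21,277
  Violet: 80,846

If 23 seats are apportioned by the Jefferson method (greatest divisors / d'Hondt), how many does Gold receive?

3

Standard divisor 385345/23 ≈ 16754.13; standard quotas: Blue 0.998, Gold 2.879, Green 6.459, Amber 6.569, Silver 1.270, Violet 4.825.
Rounding down gives 0, 2, 6, 6, 1, 4 = 19 seats, so the divisor must be adjusted.
With modified divisor 15600: modified quotas Blue 1.072, Gold 3.092, Green 6.937, Amber 7.055, Silver 1.364, Violet 5.182.
Rounding down: Blue 1, Gold 3, Green 6, Amber 7, Silver 1, Violet 5 (total 23).
Gold receives 3.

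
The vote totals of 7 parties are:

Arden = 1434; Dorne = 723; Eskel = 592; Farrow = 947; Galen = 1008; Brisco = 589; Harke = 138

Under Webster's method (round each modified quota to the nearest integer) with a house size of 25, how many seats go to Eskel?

Standard divisor 5431/25 ≈ 217.24; standard quotas: Arden 6.601, Dorne 3.328, Eskel 2.725, Farrow 4.359, Galen 4.640, Brisco 2.711, Harke 0.635.
Rounding to the nearest integer gives 7, 3, 3, 4, 5, 3, 1 = 26 seats, so the divisor must be adjusted.
With modified divisor 222: modified quotas Arden 6.459, Dorne 3.257, Eskel 2.667, Farrow 4.266, Galen 4.541, Brisco 2.653, Harke 0.622.
Rounding to the nearest integer: Arden 6, Dorne 3, Eskel 3, Farrow 4, Galen 5, Brisco 3, Harke 1 (total 25).
Eskel receives 3.

3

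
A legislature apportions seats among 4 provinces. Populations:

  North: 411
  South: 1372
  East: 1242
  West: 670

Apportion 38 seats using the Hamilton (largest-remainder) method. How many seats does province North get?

Total 3695; standard divisor 3695/38 ≈ 97.237.
Standard quotas: North 4.227, South 14.110, East 12.773, West 6.890.
Lower quotas: North 4, South 14, East 12, West 6 (sum 36, leaving 2 seats).
Remainders in descending order: West 0.890, East 0.773, North 0.227, South 0.110.
The surplus seats go to West, East.
North receives 4.

4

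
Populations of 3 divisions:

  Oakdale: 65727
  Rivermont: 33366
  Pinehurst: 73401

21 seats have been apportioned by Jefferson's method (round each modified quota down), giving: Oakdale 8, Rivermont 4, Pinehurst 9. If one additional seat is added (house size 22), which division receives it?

Priority for the next seat is population ÷ (current seats + 1).
Priorities: Oakdale 7303.000, Rivermont 6673.200, Pinehurst 7340.100.
Highest priority: Pinehurst.

Pinehurst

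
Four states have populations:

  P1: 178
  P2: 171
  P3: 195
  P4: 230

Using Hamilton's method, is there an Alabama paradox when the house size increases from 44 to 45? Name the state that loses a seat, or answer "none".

At 44 seats: P1 10, P2 10, P3 11, P4 13.
At 45 seats: P1 10, P2 10, P3 11, P4 14.
No state's allocation decreased.

none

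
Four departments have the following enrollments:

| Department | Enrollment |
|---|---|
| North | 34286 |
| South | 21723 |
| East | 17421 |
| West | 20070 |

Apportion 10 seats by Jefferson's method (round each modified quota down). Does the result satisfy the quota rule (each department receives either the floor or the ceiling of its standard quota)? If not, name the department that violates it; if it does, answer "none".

none

Standard quotas: North 3.667, South 2.323, East 1.863, West 2.147.
Jefferson allocation: North 4, South 2, East 2, West 2.
Every allocation lies between the lower and upper quota.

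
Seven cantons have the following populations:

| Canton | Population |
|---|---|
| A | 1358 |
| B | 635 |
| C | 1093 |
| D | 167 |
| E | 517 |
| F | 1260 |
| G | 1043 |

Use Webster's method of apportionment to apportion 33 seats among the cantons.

Standard divisor 6073/33 ≈ 184.03; standard quotas: A 7.379, B 3.451, C 5.939, D 0.907, E 2.809, F 6.847, G 5.668.
Rounding to the nearest integer gives A 7, B 3, C 6, D 1, E 3, F 7, G 6 — total 33, matching the house size, so no adjustment is needed.

A 7; B 3; C 6; D 1; E 3; F 7; G 6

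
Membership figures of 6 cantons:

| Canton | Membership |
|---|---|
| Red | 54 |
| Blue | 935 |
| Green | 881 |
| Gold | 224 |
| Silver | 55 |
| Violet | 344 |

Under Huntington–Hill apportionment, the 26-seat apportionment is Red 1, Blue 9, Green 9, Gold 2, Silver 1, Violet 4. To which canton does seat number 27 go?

Priority for the next seat is population ÷ (√(s·(s+1))).
Priorities: Red 38.184, Blue 98.558, Green 92.866, Gold 91.448, Silver 38.891, Violet 76.921.
Highest priority: Blue.

Blue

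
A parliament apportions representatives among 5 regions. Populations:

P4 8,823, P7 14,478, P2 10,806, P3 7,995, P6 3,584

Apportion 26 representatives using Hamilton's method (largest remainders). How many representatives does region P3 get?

The standard divisor is 45686/26 ≈ 1757.154.
Standard quotas: P4 5.0212, P7 8.2395, P2 6.1497, P3 4.5500, P6 2.0397.
Lower quotas: P4 5, P7 8, P2 6, P3 4, P6 2 (sum 25, leaving 1 seat).
Remainders in descending order: P3 0.5500, P7 0.2395, P2 0.1497, P6 0.0397, P4 0.0212.
The surplus seat goes to P3.
P3 receives 5.

5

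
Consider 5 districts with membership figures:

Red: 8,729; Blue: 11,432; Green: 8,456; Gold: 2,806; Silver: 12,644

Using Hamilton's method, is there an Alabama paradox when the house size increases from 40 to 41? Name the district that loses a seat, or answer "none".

Gold

At 40 seats: Red 8, Blue 10, Green 8, Gold 3, Silver 11.
At 41 seats: Red 8, Blue 11, Green 8, Gold 2, Silver 12.
Gold drops from 3 to 2.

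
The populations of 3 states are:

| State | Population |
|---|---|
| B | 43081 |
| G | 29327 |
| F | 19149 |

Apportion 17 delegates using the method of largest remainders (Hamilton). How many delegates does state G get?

5

Standard divisor: 91557 ÷ 17 ≈ 5385.706.
Standard quotas: B 7.9991, G 5.4453, F 3.5555.
Lower quotas: B 7, G 5, F 3 (sum 15, leaving 2 seats).
Remainders in descending order: B 0.9991, F 0.5555, G 0.4453.
Largest remainders: B, F receive the extra seats.
G receives 5.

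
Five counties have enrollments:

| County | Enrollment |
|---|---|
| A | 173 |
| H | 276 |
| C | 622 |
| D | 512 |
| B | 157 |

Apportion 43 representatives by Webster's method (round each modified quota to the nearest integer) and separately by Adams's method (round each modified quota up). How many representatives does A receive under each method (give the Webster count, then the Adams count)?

Webster: A 4, H 7, C 15, D 13, B 4.
Adams: A 5, H 7, C 15, D 12, B 4.
A gets 4 under Webster and 5 under Adams.

4 and 5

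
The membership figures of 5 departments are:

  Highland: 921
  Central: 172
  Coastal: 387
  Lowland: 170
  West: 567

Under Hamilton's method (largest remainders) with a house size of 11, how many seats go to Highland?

The standard divisor is 2217/11 ≈ 201.545.
Standard quotas: Highland 4.570, Central 0.853, Coastal 1.920, Lowland 0.843, West 2.813.
Lower quotas: Highland 4, Central 0, Coastal 1, Lowland 0, West 2 (sum 7, leaving 4 seats).
Remainders in descending order: Coastal 0.920, Central 0.853, Lowland 0.843, West 0.813, Highland 0.570.
Largest remainders: Coastal, Central, Lowland, West receive the extra seats.
Highland receives 4.

4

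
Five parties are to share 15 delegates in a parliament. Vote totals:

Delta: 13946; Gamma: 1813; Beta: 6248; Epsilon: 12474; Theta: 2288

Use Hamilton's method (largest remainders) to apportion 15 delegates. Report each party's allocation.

Delta: 6; Gamma: 1; Beta: 2; Epsilon: 5; Theta: 1

The standard divisor is 36769/15 ≈ 2451.267.
Standard quotas: Delta 5.6893, Gamma 0.7396, Beta 2.5489, Epsilon 5.0888, Theta 0.9334.
Lower quotas: Delta 5, Gamma 0, Beta 2, Epsilon 5, Theta 0 (sum 12, leaving 3 seats).
Remainders in descending order: Theta 0.9334, Gamma 0.7396, Delta 0.6893, Beta 0.5489, Epsilon 0.0888.
The surplus seats go to Theta, Gamma, Delta.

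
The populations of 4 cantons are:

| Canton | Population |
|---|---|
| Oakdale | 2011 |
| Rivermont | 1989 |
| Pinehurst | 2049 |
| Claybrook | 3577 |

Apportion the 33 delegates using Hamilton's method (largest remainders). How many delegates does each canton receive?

Oakdale 7, Rivermont 7, Pinehurst 7, Claybrook 12

Standard divisor: 9626 ÷ 33 ≈ 291.697.
Standard quotas: Oakdale 6.894, Rivermont 6.819, Pinehurst 7.024, Claybrook 12.263.
Lower quotas: Oakdale 6, Rivermont 6, Pinehurst 7, Claybrook 12 (sum 31, leaving 2 seats).
Remainders in descending order: Oakdale 0.894, Rivermont 0.819, Claybrook 0.263, Pinehurst 0.024.
The surplus seats go to Oakdale, Rivermont.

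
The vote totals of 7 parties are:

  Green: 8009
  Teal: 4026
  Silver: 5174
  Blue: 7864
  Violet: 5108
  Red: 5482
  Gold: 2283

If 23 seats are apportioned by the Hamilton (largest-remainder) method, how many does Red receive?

3

The standard divisor is 37946/23 ≈ 1649.826.
Standard quotas: Green 4.8545, Teal 2.4403, Silver 3.1361, Blue 4.7666, Violet 3.0961, Red 3.3228, Gold 1.3838.
Lower quotas: Green 4, Teal 2, Silver 3, Blue 4, Violet 3, Red 3, Gold 1 (sum 20, leaving 3 seats).
Remainders in descending order: Green 0.8545, Blue 0.7666, Teal 0.4403, Gold 0.3838, Red 0.3228, Silver 0.1361, Violet 0.0961.
The surplus seats go to Green, Blue, Teal.
Red receives 3.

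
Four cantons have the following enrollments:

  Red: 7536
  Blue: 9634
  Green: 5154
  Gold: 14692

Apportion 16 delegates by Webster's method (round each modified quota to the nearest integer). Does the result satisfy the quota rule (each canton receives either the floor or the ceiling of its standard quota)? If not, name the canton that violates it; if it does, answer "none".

none

Standard quotas: Red 3.257, Blue 4.164, Green 2.228, Gold 6.351.
Webster allocation: Red 3, Blue 4, Green 2, Gold 7.
Every allocation lies between the lower and upper quota.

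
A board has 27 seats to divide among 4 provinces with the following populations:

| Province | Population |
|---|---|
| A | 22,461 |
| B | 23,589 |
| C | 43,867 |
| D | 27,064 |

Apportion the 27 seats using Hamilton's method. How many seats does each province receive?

A=5; B=6; C=10; D=6

Total 116981; standard divisor 116981/27 ≈ 4332.63.
Standard quotas: A 5.1841, B 5.4445, C 10.1248, D 6.2466.
Lower quotas: A 5, B 5, C 10, D 6 (sum 26, leaving 1 seat).
Remainders in descending order: B 0.4445, D 0.2466, A 0.1841, C 0.1248.
The surplus seat goes to B.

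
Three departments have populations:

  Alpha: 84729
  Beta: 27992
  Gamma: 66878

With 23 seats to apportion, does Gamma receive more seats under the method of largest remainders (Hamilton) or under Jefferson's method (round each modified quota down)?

Hamilton: Alpha 11, Beta 4, Gamma 8.
Jefferson: Alpha 11, Beta 3, Gamma 9.
Gamma gets 8 under Hamilton and 9 under Jefferson.

Jefferson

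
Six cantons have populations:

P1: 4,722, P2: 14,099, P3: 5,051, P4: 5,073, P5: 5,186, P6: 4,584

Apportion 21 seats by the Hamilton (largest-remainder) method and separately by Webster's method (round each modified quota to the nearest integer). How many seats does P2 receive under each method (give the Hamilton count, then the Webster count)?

Hamilton: P1 2, P2 8, P3 3, P4 3, P5 3, P6 2.
Webster: P1 3, P2 7, P3 3, P4 3, P5 3, P6 2.
P2 gets 8 under Hamilton and 7 under Webster.

8 and 7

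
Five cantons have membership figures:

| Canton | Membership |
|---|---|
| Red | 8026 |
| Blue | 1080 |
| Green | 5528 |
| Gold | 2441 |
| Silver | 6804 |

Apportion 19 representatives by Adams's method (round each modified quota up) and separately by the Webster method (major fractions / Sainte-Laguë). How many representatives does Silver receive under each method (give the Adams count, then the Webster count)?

5 and 6

Adams: Red 6, Blue 1, Green 5, Gold 2, Silver 5.
Webster: Red 6, Blue 1, Green 4, Gold 2, Silver 6.
Silver gets 5 under Adams and 6 under Webster.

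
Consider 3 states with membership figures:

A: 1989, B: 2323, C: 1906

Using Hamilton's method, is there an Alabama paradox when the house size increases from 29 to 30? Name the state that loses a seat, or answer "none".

none

At 29 seats: A 9, B 11, C 9.
At 30 seats: A 10, B 11, C 9.
No state's allocation decreased.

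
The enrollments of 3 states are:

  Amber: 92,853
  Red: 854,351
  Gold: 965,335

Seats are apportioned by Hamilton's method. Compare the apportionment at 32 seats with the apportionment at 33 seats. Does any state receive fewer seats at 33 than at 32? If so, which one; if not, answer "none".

Amber

At 32 seats: Amber 2, Red 14, Gold 16.
At 33 seats: Amber 1, Red 15, Gold 17.
Amber drops from 2 to 1.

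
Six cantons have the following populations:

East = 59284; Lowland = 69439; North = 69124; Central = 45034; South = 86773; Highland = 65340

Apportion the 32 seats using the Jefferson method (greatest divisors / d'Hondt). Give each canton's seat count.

Standard divisor 394994/32 ≈ 12343.562; standard quotas: East 4.803, Lowland 5.626, North 5.600, Central 3.648, South 7.030, Highland 5.293.
Rounding down gives 4, 5, 5, 3, 7, 5 = 29 seats, so the divisor must be adjusted.
With modified divisor 11400: modified quotas East 5.200, Lowland 6.091, North 6.064, Central 3.950, South 7.612, Highland 5.732.
Rounding down: East 5, Lowland 6, North 6, Central 3, South 7, Highland 5 (total 32).

East=5, Lowland=6, North=6, Central=3, South=7, Highland=5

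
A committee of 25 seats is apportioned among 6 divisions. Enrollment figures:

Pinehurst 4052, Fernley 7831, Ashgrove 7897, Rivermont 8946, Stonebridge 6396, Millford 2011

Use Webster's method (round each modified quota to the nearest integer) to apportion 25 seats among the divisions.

Standard divisor 37133/25 ≈ 1485.32; standard quotas: Pinehurst 2.728, Fernley 5.272, Ashgrove 5.317, Rivermont 6.023, Stonebridge 4.306, Millford 1.354.
Rounding to the nearest integer gives 3, 5, 5, 6, 4, 1 = 24 seats, so the divisor must be adjusted.
With modified divisor 1430: modified quotas Pinehurst 2.834, Fernley 5.476, Ashgrove 5.522, Rivermont 6.256, Stonebridge 4.473, Millford 1.406.
Rounding to the nearest integer: Pinehurst 3, Fernley 5, Ashgrove 6, Rivermont 6, Stonebridge 4, Millford 1 (total 25).

Pinehurst 3, Fernley 5, Ashgrove 6, Rivermont 6, Stonebridge 4, Millford 1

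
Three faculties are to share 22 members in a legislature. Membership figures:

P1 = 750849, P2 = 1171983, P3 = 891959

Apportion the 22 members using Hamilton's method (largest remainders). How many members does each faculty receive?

P1: 6; P2: 9; P3: 7

Total 2814791; standard divisor 2814791/22 ≈ 127945.045.
Standard quotas: P1 5.8685, P2 9.1600, P3 6.9714.
Lower quotas: P1 5, P2 9, P3 6 (sum 20, leaving 2 seats).
Remainders in descending order: P3 0.9714, P1 0.8685, P2 0.1600.
The surplus seats go to P3, P1.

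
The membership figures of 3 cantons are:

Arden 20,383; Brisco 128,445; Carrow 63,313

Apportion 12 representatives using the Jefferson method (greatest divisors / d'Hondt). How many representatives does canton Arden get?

1

Standard divisor 212141/12 ≈ 17678.417; standard quotas: Arden 1.153, Brisco 7.266, Carrow 3.581.
Rounding down gives 1, 7, 3 = 11 seats, so the divisor must be adjusted.
With modified divisor 15940: modified quotas Arden 1.279, Brisco 8.058, Carrow 3.972.
Rounding down: Arden 1, Brisco 8, Carrow 3 (total 12).
Arden receives 1.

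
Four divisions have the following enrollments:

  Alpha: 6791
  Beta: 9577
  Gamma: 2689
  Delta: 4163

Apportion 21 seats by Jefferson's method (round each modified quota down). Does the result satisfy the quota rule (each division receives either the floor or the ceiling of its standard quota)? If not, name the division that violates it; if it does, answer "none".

none

Standard quotas: Alpha 6.142, Beta 8.661, Gamma 2.432, Delta 3.765.
Jefferson allocation: Alpha 6, Beta 9, Gamma 2, Delta 4.
Every allocation lies between the lower and upper quota.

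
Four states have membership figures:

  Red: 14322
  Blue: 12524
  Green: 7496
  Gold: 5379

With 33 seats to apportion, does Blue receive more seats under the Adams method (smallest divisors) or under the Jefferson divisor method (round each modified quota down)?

Jefferson

Adams: Red 12, Blue 10, Green 6, Gold 5.
Jefferson: Red 12, Blue 11, Green 6, Gold 4.
Blue gets 10 under Adams and 11 under Jefferson.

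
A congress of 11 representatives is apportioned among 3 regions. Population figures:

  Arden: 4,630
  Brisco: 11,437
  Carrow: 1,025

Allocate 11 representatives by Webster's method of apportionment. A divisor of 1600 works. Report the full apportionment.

Arden 3; Brisco 7; Carrow 1

With modified divisor 1600: modified quotas Arden 2.894, Brisco 7.148, Carrow 0.641.
Rounding to the nearest integer: Arden 3, Brisco 7, Carrow 1 (total 11).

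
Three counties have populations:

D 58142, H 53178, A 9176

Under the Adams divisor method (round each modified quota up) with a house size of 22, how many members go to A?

Standard divisor 120496/22 ≈ 5477.091; standard quotas: D 10.615, H 9.709, A 1.675.
Rounding up gives 11, 10, 2 = 23 seats, so the divisor must be adjusted.
With modified divisor 5860: modified quotas D 9.922, H 9.075, A 1.566.
Rounding up: D 10, H 10, A 2 (total 22).
A receives 2.

2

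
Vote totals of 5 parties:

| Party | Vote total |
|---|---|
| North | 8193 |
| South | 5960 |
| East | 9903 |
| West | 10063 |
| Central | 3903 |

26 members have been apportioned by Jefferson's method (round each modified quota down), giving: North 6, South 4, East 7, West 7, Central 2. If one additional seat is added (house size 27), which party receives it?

Central

Priority for the next seat is population ÷ (current seats + 1).
Priorities: North 1170.429, South 1192.000, East 1237.875, West 1257.875, Central 1301.000.
Highest priority: Central.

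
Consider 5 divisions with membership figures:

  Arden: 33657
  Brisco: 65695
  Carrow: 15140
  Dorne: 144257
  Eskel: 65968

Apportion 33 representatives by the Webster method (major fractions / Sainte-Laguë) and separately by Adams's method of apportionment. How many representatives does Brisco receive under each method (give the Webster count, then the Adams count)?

Webster: Arden 3, Brisco 7, Carrow 2, Dorne 14, Eskel 7.
Adams: Arden 4, Brisco 6, Carrow 2, Dorne 14, Eskel 7.
Brisco gets 7 under Webster and 6 under Adams.

7 and 6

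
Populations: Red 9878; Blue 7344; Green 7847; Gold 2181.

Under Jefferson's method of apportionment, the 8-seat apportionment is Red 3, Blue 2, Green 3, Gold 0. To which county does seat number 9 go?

Priority for the next seat is population ÷ (current seats + 1).
Priorities: Red 2469.500, Blue 2448.000, Green 1961.750, Gold 2181.000.
Highest priority: Red.

Red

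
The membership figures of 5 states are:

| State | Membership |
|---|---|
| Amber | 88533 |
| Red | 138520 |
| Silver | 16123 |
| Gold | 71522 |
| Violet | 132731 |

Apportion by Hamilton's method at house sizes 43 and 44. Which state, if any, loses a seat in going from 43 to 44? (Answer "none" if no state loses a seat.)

Silver

At 43 seats: Amber 8, Red 13, Silver 2, Gold 7, Violet 13.
At 44 seats: Amber 9, Red 14, Silver 1, Gold 7, Violet 13.
Silver drops from 2 to 1.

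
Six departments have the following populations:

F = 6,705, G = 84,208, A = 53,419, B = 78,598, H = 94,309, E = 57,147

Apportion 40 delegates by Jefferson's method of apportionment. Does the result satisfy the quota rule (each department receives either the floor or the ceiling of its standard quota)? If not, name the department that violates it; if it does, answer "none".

none

Standard quotas: F 0.716, G 8.997, A 5.707, B 8.398, H 10.076, E 6.106.
Jefferson allocation: F 0, G 9, A 6, B 9, H 10, E 6.
Every allocation lies between the lower and upper quota.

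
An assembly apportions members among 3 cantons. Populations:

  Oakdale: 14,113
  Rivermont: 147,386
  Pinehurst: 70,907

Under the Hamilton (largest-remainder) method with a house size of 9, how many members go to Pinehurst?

Total 232406; standard divisor 232406/9 ≈ 25822.889.
Standard quotas: Oakdale 0.5465, Rivermont 5.7076, Pinehurst 2.7459.
Lower quotas: Oakdale 0, Rivermont 5, Pinehurst 2 (sum 7, leaving 2 seats).
Remainders in descending order: Pinehurst 0.7459, Rivermont 0.7076, Oakdale 0.5465.
Largest remainders: Pinehurst, Rivermont receive the extra seats.
Pinehurst receives 3.

3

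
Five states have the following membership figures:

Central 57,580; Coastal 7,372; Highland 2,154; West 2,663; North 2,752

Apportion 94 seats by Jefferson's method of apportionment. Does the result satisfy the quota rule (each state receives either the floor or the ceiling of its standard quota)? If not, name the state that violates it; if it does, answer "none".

Central

Standard quotas: Central 74.634, Coastal 9.555, Highland 2.792, West 3.452, North 3.567.
Jefferson allocation: Central 77, Coastal 9, Highland 2, West 3, North 3.
Central has quota 74.634 (lower 74, upper 75) but receives 77 — outside the quota interval.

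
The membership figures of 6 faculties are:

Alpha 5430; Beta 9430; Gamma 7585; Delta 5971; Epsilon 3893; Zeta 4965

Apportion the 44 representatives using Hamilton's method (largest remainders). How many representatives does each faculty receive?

Alpha: 6, Beta: 11, Gamma: 9, Delta: 7, Epsilon: 5, Zeta: 6

Standard divisor: 37274 ÷ 44 ≈ 847.136.
Standard quotas: Alpha 6.4098, Beta 11.1316, Gamma 8.9537, Delta 7.0485, Epsilon 4.5955, Zeta 5.8609.
Lower quotas: Alpha 6, Beta 11, Gamma 8, Delta 7, Epsilon 4, Zeta 5 (sum 41, leaving 3 seats).
Remainders in descending order: Gamma 0.9537, Zeta 0.8609, Epsilon 0.5955, Alpha 0.4098, Beta 0.1316, Delta 0.0485.
The surplus seats go to Gamma, Zeta, Epsilon.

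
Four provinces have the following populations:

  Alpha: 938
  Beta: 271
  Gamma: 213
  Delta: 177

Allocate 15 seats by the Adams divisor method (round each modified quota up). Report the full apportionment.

Standard divisor 1599/15 ≈ 106.6; standard quotas: Alpha 8.799, Beta 2.542, Gamma 1.998, Delta 1.660.
Rounding up gives 9, 3, 2, 2 = 16 seats, so the divisor must be adjusted.
With modified divisor 130: modified quotas Alpha 7.215, Beta 2.085, Gamma 1.638, Delta 1.362.
Rounding up: Alpha 8, Beta 3, Gamma 2, Delta 2 (total 15).

Alpha=8, Beta=3, Gamma=2, Delta=2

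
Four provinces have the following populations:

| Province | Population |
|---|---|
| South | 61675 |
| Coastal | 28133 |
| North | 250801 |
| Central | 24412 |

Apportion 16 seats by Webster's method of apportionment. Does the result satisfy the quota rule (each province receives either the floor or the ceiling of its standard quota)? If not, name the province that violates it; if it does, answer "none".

Standard quotas: South 2.703, Coastal 1.233, North 10.993, Central 1.070.
Webster allocation: South 3, Coastal 1, North 11, Central 1.
Every allocation lies between the lower and upper quota.

none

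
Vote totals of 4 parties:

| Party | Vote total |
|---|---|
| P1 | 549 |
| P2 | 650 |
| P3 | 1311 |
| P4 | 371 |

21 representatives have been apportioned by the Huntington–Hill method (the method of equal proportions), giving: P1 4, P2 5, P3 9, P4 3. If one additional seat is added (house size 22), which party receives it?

P3

Priority for the next seat is population ÷ (√(s·(s+1))).
Priorities: P1 122.760, P2 118.673, P3 138.192, P4 107.098.
Highest priority: P3.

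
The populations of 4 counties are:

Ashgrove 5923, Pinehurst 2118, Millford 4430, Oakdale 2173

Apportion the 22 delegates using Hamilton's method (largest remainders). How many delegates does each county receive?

Ashgrove: 9, Pinehurst: 3, Millford: 7, Oakdale: 3

The standard divisor is 14644/22 ≈ 665.636.
Standard quotas: Ashgrove 8.8983, Pinehurst 3.1819, Millford 6.6553, Oakdale 3.2645.
Lower quotas: Ashgrove 8, Pinehurst 3, Millford 6, Oakdale 3 (sum 20, leaving 2 seats).
Remainders in descending order: Ashgrove 0.8983, Millford 0.6553, Oakdale 0.2645, Pinehurst 0.1819.
The surplus seats go to Ashgrove, Millford.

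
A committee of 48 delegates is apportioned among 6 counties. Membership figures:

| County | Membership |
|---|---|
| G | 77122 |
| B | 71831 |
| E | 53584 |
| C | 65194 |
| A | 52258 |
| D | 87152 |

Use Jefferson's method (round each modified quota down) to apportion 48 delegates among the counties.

Standard divisor 407141/48 ≈ 8482.104; standard quotas: G 9.092, B 8.469, E 6.317, C 7.686, A 6.161, D 10.275.
Rounding down gives 9, 8, 6, 7, 6, 10 = 46 seats, so the divisor must be adjusted.
With modified divisor 7950: modified quotas G 9.701, B 9.035, E 6.740, C 8.201, A 6.573, D 10.963.
Rounding down: G 9, B 9, E 6, C 8, A 6, D 10 (total 48).

G=9; B=9; E=6; C=8; A=6; D=10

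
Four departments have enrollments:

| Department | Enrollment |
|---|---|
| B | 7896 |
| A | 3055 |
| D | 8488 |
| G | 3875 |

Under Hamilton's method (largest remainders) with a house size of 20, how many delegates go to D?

The standard divisor is 23314/20 ≈ 1165.7.
Standard quotas: B 6.7736, A 2.6207, D 7.2815, G 3.3242.
Lower quotas: B 6, A 2, D 7, G 3 (sum 18, leaving 2 seats).
Remainders in descending order: B 0.7736, A 0.6207, G 0.3242, D 0.2815.
Largest remainders: B, A receive the extra seats.
D receives 7.

7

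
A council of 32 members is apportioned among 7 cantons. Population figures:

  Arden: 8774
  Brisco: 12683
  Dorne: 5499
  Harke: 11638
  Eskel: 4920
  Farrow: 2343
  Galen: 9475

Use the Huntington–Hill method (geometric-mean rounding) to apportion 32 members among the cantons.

With divisor 1712: modified quotas Arden 5.125, Brisco 7.408, Dorne 3.212, Harke 6.798, Eskel 2.874, Farrow 1.369, Galen 5.534.
Geometric-mean thresholds: Arden √(5·6)=5.477, Brisco √(7·8)=7.483, Dorne √(3·4)=3.464, Harke √(6·7)=6.481, Eskel √(2·3)=2.449, Farrow √(1·2)=1.414, Galen √(5·6)=5.477.
Each quota rounded against its threshold gives Arden 5, Brisco 7, Dorne 3, Harke 7, Eskel 3, Farrow 1, Galen 6 (total 32).

Arden 5, Brisco 7, Dorne 3, Harke 7, Eskel 3, Farrow 1, Galen 6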